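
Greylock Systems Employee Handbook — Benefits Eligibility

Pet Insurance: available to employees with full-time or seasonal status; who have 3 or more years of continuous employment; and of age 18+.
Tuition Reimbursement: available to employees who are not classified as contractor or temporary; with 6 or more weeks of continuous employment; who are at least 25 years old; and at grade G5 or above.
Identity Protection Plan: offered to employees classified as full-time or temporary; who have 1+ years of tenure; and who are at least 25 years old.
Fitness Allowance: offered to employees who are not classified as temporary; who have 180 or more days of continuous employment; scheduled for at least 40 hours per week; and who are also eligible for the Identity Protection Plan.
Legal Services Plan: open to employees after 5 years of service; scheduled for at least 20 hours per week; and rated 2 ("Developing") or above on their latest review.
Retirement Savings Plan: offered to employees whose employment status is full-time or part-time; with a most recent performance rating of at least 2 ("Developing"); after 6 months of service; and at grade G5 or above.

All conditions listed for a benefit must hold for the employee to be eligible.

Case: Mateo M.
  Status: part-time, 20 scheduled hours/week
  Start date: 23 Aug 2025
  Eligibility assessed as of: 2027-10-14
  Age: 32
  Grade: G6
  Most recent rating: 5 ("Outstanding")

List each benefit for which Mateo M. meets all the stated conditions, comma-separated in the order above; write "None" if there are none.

Service from 23 Aug 2025 to 2027-10-14: 782 days.
Pet Insurance — status part-time ✗ (requires full-time or seasonal) → not eligible.
Tuition Reimbursement — status part-time ✓ (not excluded); service 782 days ≥ 6 weeks (≈42 days) ✓; age 32 ≥ 25 ✓; grade G6 ≥ G5 ✓ → eligible.
Identity Protection Plan — status part-time ✗ (requires full-time or temporary) → not eligible.
Fitness Allowance — status part-time ✓ (not excluded); service 782 days ≥ 180 days ✓; 20 hrs/wk < 40 ✗ → not eligible.
Legal Services Plan — service 782 days < 5 years (≈1825 days) ✗ → not eligible.
Retirement Savings Plan — status part-time ✓; rating 5 ≥ 2 ✓; service 782 days ≥ 6 months (≈180 days) ✓; grade G6 ≥ G5 ✓ → eligible.

Tuition Reimbursement, Retirement Savings Plan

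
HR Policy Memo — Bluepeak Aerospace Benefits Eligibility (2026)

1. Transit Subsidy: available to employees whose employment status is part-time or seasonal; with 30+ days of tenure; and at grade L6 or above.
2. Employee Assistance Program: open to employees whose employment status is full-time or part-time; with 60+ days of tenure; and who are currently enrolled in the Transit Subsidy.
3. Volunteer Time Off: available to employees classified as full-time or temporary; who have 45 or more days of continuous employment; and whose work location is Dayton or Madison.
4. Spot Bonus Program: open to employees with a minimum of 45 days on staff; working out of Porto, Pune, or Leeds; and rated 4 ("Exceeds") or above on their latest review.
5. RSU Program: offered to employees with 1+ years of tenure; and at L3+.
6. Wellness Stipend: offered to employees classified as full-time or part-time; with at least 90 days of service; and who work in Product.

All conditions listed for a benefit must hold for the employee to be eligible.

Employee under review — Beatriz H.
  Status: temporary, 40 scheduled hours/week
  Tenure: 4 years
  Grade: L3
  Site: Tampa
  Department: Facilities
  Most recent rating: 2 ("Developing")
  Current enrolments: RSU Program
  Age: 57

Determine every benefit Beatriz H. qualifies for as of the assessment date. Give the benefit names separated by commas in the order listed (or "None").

Transit Subsidy — status temporary ✗ (requires part-time or seasonal) → not eligible.
Employee Assistance Program — status temporary ✗ (requires full-time or part-time) → not eligible.
Volunteer Time Off — status temporary ✓; service 4 years ≥ 45 days ✓; site Tampa ✗ (not Dayton or Madison) → not eligible.
Spot Bonus Program — service 4 years ≥ 45 days ✓; site Tampa ✗ (not Porto, Pune, or Leeds) → not eligible.
RSU Program — service 4 years ≥ 1 year ✓; grade L3 ≥ L3 ✓ → eligible.
Wellness Stipend — status temporary ✗ (requires full-time or part-time) → not eligible.

RSU Program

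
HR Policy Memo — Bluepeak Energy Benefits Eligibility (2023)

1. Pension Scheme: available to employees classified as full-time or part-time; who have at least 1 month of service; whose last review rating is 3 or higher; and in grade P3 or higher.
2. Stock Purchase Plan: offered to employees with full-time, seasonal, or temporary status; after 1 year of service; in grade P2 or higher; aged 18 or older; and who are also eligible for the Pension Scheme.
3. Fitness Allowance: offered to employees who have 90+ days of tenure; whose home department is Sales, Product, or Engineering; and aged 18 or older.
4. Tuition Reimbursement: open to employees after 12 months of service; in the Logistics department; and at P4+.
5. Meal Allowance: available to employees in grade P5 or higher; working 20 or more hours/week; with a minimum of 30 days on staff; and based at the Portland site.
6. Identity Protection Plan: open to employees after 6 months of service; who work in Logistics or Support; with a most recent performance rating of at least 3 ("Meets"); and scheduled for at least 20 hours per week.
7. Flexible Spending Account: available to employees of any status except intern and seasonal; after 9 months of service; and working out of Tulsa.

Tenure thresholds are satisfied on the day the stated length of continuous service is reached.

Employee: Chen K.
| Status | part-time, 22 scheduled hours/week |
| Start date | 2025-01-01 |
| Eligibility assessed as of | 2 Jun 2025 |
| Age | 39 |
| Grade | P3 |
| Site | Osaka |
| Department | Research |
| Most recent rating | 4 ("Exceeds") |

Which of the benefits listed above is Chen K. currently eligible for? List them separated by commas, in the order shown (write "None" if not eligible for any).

Service from 2025-01-01 to 2 Jun 2025: 152 days.
Pension Scheme — status part-time ✓; service 152 days ≥ 1 month (≈30 days) ✓; rating 4 ≥ 3 ✓; grade P3 ≥ P3 ✓ → eligible.
Stock Purchase Plan — status part-time ✗ (requires full-time, seasonal, or temporary) → not eligible.
Fitness Allowance — service 152 days ≥ 90 days ✓; dept Research ✗ → not eligible.
Tuition Reimbursement — service 152 days < 12 months (≈360 days) ✗ → not eligible.
Meal Allowance — grade P3 < P5 ✗ → not eligible.
Identity Protection Plan — service 152 days < 6 months (≈180 days) ✗ → not eligible.
Flexible Spending Account — status part-time ✓ (not excluded); service 152 days < 9 months (≈270 days) ✗ → not eligible.

Pension Scheme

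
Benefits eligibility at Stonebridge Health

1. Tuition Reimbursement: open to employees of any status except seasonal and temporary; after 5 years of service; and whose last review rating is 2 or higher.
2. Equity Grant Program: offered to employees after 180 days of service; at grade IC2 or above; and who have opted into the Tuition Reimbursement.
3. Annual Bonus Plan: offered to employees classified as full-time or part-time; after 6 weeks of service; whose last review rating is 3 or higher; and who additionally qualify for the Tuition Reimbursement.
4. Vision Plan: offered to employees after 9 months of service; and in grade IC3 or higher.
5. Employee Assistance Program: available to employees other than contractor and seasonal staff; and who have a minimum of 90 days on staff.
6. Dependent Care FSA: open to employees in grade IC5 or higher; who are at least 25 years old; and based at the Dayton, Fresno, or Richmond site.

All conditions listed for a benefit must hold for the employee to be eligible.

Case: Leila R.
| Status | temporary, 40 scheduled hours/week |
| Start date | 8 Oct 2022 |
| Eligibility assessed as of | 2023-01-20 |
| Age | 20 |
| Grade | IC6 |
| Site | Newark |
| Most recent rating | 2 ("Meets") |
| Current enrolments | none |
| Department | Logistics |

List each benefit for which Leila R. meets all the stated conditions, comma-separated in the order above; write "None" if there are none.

Service from 8 Oct 2022 to 2023-01-20: 104 days.
Tuition Reimbursement — status temporary ✗ (excluded) → not eligible.
Equity Grant Program — service 104 days < 180 days ✗ → not eligible.
Annual Bonus Plan — status temporary ✗ (requires full-time or part-time) → not eligible.
Vision Plan — service 104 days < 9 months (≈270 days) ✗ → not eligible.
Employee Assistance Program — status temporary ✓ (not excluded); service 104 days ≥ 90 days ✓ → eligible.
Dependent Care FSA — grade IC6 ≥ IC5 ✓; age 20 < 25 ✗ → not eligible.

Employee Assistance Program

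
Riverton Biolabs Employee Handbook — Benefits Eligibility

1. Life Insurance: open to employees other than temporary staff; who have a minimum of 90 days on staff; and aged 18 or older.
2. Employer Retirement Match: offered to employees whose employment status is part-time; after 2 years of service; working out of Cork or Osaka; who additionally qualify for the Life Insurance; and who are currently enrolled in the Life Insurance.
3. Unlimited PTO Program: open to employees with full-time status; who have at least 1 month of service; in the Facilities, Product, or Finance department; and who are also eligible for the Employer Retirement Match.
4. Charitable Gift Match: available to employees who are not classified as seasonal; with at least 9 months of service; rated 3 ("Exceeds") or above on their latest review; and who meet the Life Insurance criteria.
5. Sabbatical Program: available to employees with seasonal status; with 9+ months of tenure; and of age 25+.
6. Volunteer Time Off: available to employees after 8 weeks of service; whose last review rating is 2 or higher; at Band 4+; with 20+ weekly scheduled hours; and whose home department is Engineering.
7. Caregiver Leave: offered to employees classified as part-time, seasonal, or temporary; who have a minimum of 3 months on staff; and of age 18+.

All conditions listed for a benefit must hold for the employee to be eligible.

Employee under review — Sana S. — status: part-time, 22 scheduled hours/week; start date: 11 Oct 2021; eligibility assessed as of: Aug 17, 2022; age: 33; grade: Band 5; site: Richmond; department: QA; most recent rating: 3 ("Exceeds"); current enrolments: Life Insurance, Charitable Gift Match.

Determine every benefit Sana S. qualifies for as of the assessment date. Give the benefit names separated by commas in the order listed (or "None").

Life Insurance, Charitable Gift Match, Caregiver Leave

Service from 11 Oct 2021 to Aug 17, 2022: 310 days.
Life Insurance — status part-time ✓ (not excluded); service 310 days ≥ 90 days ✓; age 33 ≥ 18 ✓ → eligible.
Employer Retirement Match — status part-time ✓; service 310 days < 2 years (≈730 days) ✗ → not eligible.
Unlimited PTO Program — status part-time ✗ (requires full-time) → not eligible.
Charitable Gift Match — status part-time ✓ (not excluded); service 310 days ≥ 9 months (≈270 days) ✓; rating 3 ≥ 3 ✓; eligible for Life Insurance ✓ → eligible.
Sabbatical Program — status part-time ✗ (requires seasonal) → not eligible.
Volunteer Time Off — service 310 days ≥ 8 weeks (≈56 days) ✓; rating 3 ≥ 2 ✓; grade Band 5 ≥ Band 4 ✓; 22 hrs/wk ≥ 20 ✓; dept QA ✗ → not eligible.
Caregiver Leave — status part-time ✓; service 310 days ≥ 3 months (≈90 days) ✓; age 33 ≥ 18 ✓ → eligible.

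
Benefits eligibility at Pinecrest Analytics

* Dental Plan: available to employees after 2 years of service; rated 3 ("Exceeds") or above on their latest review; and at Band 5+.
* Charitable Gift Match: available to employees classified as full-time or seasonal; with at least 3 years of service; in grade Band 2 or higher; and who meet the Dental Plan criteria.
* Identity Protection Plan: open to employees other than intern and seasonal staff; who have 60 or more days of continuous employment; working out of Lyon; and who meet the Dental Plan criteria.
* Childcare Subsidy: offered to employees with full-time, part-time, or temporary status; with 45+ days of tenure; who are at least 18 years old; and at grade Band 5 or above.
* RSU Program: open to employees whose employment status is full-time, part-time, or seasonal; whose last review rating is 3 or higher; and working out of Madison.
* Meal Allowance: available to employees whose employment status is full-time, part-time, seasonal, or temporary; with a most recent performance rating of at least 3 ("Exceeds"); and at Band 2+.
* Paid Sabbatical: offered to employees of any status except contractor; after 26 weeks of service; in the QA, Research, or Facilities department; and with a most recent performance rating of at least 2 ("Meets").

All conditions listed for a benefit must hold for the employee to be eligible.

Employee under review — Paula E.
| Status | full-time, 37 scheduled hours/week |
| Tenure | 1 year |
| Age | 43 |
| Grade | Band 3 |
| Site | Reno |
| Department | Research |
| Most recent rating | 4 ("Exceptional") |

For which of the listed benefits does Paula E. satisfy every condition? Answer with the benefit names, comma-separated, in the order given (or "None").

Dental Plan — service 1 year < 2 years ✗ → not eligible.
Charitable Gift Match — status full-time ✓; service 1 year < 3 years ✗ → not eligible.
Identity Protection Plan — status full-time ✓ (not excluded); service 1 year ≥ 60 days ✓; site Reno ✗ (not Lyon) → not eligible.
Childcare Subsidy — status full-time ✓; service 1 year ≥ 45 days ✓; age 43 ≥ 18 ✓; grade Band 3 < Band 5 ✗ → not eligible.
RSU Program — status full-time ✓; rating 4 ≥ 3 ✓; site Reno ✗ (not Madison) → not eligible.
Meal Allowance — status full-time ✓; rating 4 ≥ 3 ✓; grade Band 3 ≥ Band 2 ✓ → eligible.
Paid Sabbatical — status full-time ✓ (not excluded); service 1 year ≥ 26 weeks (≈182 days) ✓; dept Research ✓; rating 4 ≥ 2 ✓ → eligible.

Meal Allowance, Paid Sabbatical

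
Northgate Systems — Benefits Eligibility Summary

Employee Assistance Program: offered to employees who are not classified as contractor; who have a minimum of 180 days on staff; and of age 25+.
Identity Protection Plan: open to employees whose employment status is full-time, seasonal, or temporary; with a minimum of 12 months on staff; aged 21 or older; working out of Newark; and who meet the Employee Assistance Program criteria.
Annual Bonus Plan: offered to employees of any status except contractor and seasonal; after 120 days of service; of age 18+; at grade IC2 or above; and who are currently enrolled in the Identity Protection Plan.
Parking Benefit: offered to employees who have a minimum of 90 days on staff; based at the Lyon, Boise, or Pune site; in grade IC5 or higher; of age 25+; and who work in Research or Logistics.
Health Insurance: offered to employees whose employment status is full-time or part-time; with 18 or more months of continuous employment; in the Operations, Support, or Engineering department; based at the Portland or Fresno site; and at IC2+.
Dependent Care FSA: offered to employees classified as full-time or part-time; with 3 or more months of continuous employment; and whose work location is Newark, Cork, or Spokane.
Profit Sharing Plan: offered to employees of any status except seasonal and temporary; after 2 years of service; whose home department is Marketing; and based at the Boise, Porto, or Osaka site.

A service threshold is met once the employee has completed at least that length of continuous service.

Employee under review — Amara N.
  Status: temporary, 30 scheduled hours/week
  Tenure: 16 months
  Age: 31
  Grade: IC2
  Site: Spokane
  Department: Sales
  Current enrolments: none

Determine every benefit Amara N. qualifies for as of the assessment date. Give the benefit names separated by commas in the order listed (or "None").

Employee Assistance Program — status temporary ✓ (not excluded); service 16 months ≥ 180 days ✓; age 31 ≥ 25 ✓ → eligible.
Identity Protection Plan — status temporary ✓; service 16 months ≥ 12 months ✓; age 31 ≥ 21 ✓; site Spokane ✗ (not Newark) → not eligible.
Annual Bonus Plan — status temporary ✓ (not excluded); service 16 months ≥ 120 days ✓; age 31 ≥ 18 ✓; grade IC2 ≥ IC2 ✓; not enrolled in Identity Protection Plan ✗ → not eligible.
Parking Benefit — service 16 months ≥ 90 days ✓; site Spokane ✗ (not Lyon, Boise, or Pune) → not eligible.
Health Insurance — status temporary ✗ (requires full-time or part-time) → not eligible.
Dependent Care FSA — status temporary ✗ (requires full-time or part-time) → not eligible.
Profit Sharing Plan — status temporary ✗ (excluded) → not eligible.

Employee Assistance Program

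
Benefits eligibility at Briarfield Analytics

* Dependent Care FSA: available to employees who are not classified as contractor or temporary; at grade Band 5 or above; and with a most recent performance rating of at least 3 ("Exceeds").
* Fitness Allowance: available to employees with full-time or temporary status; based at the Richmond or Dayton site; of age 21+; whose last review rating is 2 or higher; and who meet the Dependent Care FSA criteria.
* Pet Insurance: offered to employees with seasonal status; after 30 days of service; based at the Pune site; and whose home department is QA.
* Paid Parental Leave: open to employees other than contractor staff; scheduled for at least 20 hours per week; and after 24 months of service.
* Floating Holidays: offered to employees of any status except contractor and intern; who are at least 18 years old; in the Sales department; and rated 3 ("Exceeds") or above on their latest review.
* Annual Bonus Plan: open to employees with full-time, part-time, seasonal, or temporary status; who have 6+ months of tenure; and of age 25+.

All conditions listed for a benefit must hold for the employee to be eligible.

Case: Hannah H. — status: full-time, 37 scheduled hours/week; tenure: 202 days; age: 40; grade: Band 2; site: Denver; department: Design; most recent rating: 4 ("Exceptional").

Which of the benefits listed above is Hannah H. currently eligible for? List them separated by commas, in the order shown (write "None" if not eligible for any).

Dependent Care FSA — status full-time ✓ (not excluded); grade Band 2 < Band 5 ✗ → not eligible.
Fitness Allowance — status full-time ✓; site Denver ✗ (not Richmond or Dayton) → not eligible.
Pet Insurance — status full-time ✗ (requires seasonal) → not eligible.
Paid Parental Leave — status full-time ✓ (not excluded); 37 hrs/wk ≥ 20 ✓; service 202 days < 24 months (≈720 days) ✗ → not eligible.
Floating Holidays — status full-time ✓ (not excluded); age 40 ≥ 18 ✓; dept Design ✗ → not eligible.
Annual Bonus Plan — status full-time ✓; service 202 days ≥ 6 months (≈180 days) ✓; age 40 ≥ 25 ✓ → eligible.

Annual Bonus Plan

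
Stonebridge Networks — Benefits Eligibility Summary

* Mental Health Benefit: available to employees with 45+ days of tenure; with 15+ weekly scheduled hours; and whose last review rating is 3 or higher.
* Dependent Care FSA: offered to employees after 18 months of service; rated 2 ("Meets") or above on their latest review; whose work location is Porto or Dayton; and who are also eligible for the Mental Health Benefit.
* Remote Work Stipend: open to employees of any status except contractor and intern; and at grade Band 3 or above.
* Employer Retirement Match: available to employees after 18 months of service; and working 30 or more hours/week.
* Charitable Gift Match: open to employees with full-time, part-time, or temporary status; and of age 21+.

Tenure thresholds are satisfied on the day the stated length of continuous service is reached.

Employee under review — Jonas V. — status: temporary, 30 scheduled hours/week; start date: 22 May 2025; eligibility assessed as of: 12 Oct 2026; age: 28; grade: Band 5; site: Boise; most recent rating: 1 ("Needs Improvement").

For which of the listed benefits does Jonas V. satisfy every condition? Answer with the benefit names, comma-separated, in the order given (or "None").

Service from 22 May 2025 to 12 Oct 2026: 508 days.
Mental Health Benefit — service 508 days ≥ 45 days ✓; 30 hrs/wk ≥ 15 ✓; rating 1 < 3 ✗ → not eligible.
Dependent Care FSA — service 508 days < 18 months (≈540 days) ✗ → not eligible.
Remote Work Stipend — status temporary ✓ (not excluded); grade Band 5 ≥ Band 3 ✓ → eligible.
Employer Retirement Match — service 508 days < 18 months (≈540 days) ✗ → not eligible.
Charitable Gift Match — status temporary ✓; age 28 ≥ 21 ✓ → eligible.

Remote Work Stipend, Charitable Gift Match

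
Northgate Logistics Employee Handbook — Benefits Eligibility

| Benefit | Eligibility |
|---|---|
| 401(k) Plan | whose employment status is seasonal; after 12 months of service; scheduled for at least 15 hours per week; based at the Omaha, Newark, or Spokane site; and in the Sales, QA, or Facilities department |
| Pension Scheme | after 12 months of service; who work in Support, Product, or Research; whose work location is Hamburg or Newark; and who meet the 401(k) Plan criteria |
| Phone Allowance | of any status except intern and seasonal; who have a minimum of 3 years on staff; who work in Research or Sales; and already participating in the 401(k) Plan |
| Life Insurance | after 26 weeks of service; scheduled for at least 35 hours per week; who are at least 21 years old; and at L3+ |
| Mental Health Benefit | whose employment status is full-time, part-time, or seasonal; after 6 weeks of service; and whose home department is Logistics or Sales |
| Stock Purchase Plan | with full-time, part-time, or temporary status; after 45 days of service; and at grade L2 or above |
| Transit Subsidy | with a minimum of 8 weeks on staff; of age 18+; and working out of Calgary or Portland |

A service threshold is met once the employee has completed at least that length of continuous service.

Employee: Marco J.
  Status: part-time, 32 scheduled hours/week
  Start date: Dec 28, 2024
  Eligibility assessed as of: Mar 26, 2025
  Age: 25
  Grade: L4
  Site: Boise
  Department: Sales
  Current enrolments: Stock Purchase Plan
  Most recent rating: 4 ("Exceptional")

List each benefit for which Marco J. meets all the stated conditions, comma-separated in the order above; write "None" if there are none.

Mental Health Benefit, Stock Purchase Plan

Service from Dec 28, 2024 to Mar 26, 2025: 88 days.
401(k) Plan — status part-time ✗ (requires seasonal) → not eligible.
Pension Scheme — service 88 days < 12 months (≈360 days) ✗ → not eligible.
Phone Allowance — status part-time ✓ (not excluded); service 88 days < 3 years (≈1095 days) ✗ → not eligible.
Life Insurance — service 88 days < 26 weeks (≈182 days) ✗ → not eligible.
Mental Health Benefit — status part-time ✓; service 88 days ≥ 6 weeks (≈42 days) ✓; dept Sales ✓ → eligible.
Stock Purchase Plan — status part-time ✓; service 88 days ≥ 45 days ✓; grade L4 ≥ L2 ✓ → eligible.
Transit Subsidy — service 88 days ≥ 8 weeks (≈56 days) ✓; age 25 ≥ 18 ✓; site Boise ✗ (not Calgary or Portland) → not eligible.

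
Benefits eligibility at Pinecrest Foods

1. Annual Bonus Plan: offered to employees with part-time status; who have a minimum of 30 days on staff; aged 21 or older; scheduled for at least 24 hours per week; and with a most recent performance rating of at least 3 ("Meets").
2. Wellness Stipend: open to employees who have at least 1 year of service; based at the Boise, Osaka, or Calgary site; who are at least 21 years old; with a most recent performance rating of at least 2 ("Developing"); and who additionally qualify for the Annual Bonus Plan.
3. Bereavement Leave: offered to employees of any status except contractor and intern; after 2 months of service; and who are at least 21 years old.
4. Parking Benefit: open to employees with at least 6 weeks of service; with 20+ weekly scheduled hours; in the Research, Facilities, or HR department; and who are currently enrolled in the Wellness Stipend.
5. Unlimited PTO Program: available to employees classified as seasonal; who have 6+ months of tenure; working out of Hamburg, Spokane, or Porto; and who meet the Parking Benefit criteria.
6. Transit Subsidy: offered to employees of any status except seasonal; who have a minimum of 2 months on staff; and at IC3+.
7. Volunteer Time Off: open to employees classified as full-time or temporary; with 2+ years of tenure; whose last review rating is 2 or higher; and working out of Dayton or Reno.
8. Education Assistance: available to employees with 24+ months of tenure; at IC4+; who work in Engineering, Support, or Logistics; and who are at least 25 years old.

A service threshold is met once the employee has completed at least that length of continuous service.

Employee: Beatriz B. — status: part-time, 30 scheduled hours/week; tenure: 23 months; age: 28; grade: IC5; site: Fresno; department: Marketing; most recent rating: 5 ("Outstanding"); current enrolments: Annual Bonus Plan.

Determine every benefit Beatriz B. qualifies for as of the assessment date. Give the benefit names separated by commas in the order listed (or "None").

Annual Bonus Plan, Bereavement Leave, Transit Subsidy

Annual Bonus Plan — status part-time ✓; service 23 months ≥ 30 days ✓; age 28 ≥ 21 ✓; 30 hrs/wk ≥ 24 ✓; rating 5 ≥ 3 ✓ → eligible.
Wellness Stipend — service 23 months ≥ 1 year (≈365 days) ✓; site Fresno ✗ (not Boise, Osaka, or Calgary) → not eligible.
Bereavement Leave — status part-time ✓ (not excluded); service 23 months ≥ 2 months ✓; age 28 ≥ 21 ✓ → eligible.
Parking Benefit — service 23 months ≥ 6 weeks (≈42 days) ✓; 30 hrs/wk ≥ 20 ✓; dept Marketing ✗ → not eligible.
Unlimited PTO Program — status part-time ✗ (requires seasonal) → not eligible.
Transit Subsidy — status part-time ✓ (not excluded); service 23 months ≥ 2 months ✓; grade IC5 ≥ IC3 ✓ → eligible.
Volunteer Time Off — status part-time ✗ (requires full-time or temporary) → not eligible.
Education Assistance — service 23 months < 24 months ✗ → not eligible.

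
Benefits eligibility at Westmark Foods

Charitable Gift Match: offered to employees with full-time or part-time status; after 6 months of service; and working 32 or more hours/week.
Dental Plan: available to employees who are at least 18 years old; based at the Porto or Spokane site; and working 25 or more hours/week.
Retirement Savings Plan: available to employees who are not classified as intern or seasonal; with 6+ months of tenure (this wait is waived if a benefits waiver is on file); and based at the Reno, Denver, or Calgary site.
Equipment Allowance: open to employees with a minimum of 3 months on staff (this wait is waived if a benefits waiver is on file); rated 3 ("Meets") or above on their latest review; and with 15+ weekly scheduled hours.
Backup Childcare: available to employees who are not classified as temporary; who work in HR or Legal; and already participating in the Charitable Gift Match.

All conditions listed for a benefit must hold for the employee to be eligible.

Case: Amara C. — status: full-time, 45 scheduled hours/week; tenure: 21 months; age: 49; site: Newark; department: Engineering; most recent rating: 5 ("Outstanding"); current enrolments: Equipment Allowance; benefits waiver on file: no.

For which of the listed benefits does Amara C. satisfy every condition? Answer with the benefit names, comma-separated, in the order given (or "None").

Charitable Gift Match, Equipment Allowance

Charitable Gift Match — status full-time ✓; service 21 months ≥ 6 months ✓; 45 hrs/wk ≥ 32 ✓ → eligible.
Dental Plan — age 49 ≥ 18 ✓; site Newark ✗ (not Porto or Spokane) → not eligible.
Retirement Savings Plan — status full-time ✓ (not excluded); no waiver, service 21 months ≥ 6 months ✓; site Newark ✗ (not Reno, Denver, or Calgary) → not eligible.
Equipment Allowance — no waiver, service 21 months ≥ 3 months ✓; rating 5 ≥ 3 ✓; 45 hrs/wk ≥ 15 ✓ → eligible.
Backup Childcare — status full-time ✓ (not excluded); dept Engineering ✗ → not eligible.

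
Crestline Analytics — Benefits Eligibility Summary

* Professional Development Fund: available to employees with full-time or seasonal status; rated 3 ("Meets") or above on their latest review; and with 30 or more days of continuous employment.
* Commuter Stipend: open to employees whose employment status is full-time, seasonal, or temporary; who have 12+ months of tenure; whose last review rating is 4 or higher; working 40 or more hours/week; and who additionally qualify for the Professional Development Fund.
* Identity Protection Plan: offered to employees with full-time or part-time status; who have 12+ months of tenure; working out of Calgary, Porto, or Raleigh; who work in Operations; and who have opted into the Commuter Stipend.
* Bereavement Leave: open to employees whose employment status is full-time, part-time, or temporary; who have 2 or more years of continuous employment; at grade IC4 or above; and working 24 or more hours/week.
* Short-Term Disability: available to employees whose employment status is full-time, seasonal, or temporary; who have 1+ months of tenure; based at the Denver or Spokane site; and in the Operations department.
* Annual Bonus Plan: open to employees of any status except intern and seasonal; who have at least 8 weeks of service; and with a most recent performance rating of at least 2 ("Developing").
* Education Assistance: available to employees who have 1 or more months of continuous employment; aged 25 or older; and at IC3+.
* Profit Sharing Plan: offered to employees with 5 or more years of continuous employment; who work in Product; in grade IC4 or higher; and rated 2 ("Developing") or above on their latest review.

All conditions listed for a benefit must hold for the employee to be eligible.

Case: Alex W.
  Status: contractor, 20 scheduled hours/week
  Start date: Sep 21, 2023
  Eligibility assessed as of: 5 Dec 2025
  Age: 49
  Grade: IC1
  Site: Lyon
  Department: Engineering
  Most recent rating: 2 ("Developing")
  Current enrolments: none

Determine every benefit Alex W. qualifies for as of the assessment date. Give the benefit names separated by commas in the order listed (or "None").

Annual Bonus Plan

Service from Sep 21, 2023 to 5 Dec 2025: 806 days.
Professional Development Fund — status contractor ✗ (requires full-time or seasonal) → not eligible.
Commuter Stipend — status contractor ✗ (requires full-time, seasonal, or temporary) → not eligible.
Identity Protection Plan — status contractor ✗ (requires full-time or part-time) → not eligible.
Bereavement Leave — status contractor ✗ (requires full-time, part-time, or temporary) → not eligible.
Short-Term Disability — status contractor ✗ (requires full-time, seasonal, or temporary) → not eligible.
Annual Bonus Plan — status contractor ✓ (not excluded); service 806 days ≥ 8 weeks (≈56 days) ✓; rating 2 ≥ 2 ✓ → eligible.
Education Assistance — service 806 days ≥ 1 month (≈30 days) ✓; age 49 ≥ 25 ✓; grade IC1 < IC3 ✗ → not eligible.
Profit Sharing Plan — service 806 days < 5 years (≈1825 days) ✗ → not eligible.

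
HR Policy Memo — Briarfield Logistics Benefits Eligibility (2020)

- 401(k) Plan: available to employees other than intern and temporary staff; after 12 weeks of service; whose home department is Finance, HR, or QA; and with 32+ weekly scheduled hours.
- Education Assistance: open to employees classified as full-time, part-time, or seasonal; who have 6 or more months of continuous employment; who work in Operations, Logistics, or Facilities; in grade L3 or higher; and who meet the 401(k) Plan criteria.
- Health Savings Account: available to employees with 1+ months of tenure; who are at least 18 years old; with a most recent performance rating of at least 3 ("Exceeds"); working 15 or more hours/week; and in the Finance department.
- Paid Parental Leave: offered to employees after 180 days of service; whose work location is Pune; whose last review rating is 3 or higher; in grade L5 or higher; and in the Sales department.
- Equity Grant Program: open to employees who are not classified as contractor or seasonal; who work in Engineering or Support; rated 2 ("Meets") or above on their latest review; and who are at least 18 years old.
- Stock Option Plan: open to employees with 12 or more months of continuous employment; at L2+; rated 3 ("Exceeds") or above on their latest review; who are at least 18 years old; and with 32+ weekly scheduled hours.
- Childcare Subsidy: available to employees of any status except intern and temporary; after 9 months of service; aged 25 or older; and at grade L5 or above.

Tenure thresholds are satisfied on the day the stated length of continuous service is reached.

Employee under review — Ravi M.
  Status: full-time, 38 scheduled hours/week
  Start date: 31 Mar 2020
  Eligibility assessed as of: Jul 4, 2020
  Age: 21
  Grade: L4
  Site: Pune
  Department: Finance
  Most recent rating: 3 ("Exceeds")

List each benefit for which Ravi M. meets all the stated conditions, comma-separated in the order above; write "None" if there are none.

Service from 31 Mar 2020 to Jul 4, 2020: 95 days.
401(k) Plan — status full-time ✓ (not excluded); service 95 days ≥ 12 weeks (≈84 days) ✓; dept Finance ✓; 38 hrs/wk ≥ 32 ✓ → eligible.
Education Assistance — status full-time ✓; service 95 days < 6 months (≈180 days) ✗ → not eligible.
Health Savings Account — service 95 days ≥ 1 month (≈30 days) ✓; age 21 ≥ 18 ✓; rating 3 ≥ 3 ✓; 38 hrs/wk ≥ 15 ✓; dept Finance ✓ → eligible.
Paid Parental Leave — service 95 days < 180 days ✗ → not eligible.
Equity Grant Program — status full-time ✓ (not excluded); dept Finance ✗ → not eligible.
Stock Option Plan — service 95 days < 12 months (≈360 days) ✗ → not eligible.
Childcare Subsidy — status full-time ✓ (not excluded); service 95 days < 9 months (≈270 days) ✗ → not eligible.

401(k) Plan, Health Savings Account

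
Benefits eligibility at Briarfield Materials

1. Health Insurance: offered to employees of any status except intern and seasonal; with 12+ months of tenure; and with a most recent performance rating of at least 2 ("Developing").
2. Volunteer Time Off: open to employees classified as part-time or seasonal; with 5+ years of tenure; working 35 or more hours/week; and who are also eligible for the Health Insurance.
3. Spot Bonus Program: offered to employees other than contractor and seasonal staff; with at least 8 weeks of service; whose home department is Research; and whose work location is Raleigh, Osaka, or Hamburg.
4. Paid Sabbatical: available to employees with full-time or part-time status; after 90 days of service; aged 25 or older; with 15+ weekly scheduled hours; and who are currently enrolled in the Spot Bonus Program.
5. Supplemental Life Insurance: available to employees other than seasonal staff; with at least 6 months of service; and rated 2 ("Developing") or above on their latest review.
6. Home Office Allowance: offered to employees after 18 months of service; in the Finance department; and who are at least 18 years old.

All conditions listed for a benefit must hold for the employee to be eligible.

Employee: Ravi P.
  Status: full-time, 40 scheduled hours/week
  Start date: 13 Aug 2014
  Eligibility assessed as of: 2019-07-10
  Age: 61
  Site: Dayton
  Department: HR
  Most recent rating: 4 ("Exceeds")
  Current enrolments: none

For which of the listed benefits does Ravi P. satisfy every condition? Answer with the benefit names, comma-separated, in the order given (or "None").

Health Insurance, Supplemental Life Insurance

Service from 13 Aug 2014 to 2019-07-10: 1792 days.
Health Insurance — status full-time ✓ (not excluded); service 1792 days ≥ 12 months (≈360 days) ✓; rating 4 ≥ 2 ✓ → eligible.
Volunteer Time Off — status full-time ✗ (requires part-time or seasonal) → not eligible.
Spot Bonus Program — status full-time ✓ (not excluded); service 1792 days ≥ 8 weeks (≈56 days) ✓; dept HR ✗ → not eligible.
Paid Sabbatical — status full-time ✓; service 1792 days ≥ 90 days ✓; age 61 ≥ 25 ✓; 40 hrs/wk ≥ 15 ✓; not enrolled in Spot Bonus Program ✗ → not eligible.
Supplemental Life Insurance — status full-time ✓ (not excluded); service 1792 days ≥ 6 months (≈180 days) ✓; rating 4 ≥ 2 ✓ → eligible.
Home Office Allowance — service 1792 days ≥ 18 months (≈540 days) ✓; dept HR ✗ → not eligible.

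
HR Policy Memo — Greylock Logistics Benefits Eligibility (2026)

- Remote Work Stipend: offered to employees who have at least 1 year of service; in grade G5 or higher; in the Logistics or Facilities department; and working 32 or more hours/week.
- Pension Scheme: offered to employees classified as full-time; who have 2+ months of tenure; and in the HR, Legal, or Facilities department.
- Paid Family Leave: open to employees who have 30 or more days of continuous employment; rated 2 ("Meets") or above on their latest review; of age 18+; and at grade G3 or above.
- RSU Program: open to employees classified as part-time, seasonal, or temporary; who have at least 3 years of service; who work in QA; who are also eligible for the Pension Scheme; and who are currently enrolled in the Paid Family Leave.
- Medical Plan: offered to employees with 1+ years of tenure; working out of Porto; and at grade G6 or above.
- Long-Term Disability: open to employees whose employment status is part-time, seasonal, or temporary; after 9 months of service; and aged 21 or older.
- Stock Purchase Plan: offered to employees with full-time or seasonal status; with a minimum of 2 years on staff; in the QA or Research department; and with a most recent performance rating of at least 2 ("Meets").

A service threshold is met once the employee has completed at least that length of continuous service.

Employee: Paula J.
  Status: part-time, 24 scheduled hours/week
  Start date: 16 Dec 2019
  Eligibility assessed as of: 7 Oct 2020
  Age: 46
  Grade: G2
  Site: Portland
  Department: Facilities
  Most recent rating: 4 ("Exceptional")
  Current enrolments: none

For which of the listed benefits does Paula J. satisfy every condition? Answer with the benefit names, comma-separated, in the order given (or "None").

Long-Term Disability

Service from 16 Dec 2019 to 7 Oct 2020: 296 days.
Remote Work Stipend — service 296 days < 1 year (≈365 days) ✗ → not eligible.
Pension Scheme — status part-time ✗ (requires full-time) → not eligible.
Paid Family Leave — service 296 days ≥ 30 days ✓; rating 4 ≥ 2 ✓; age 46 ≥ 18 ✓; grade G2 < G3 ✗ → not eligible.
RSU Program — status part-time ✓; service 296 days < 3 years (≈1095 days) ✗ → not eligible.
Medical Plan — service 296 days < 1 year (≈365 days) ✗ → not eligible.
Long-Term Disability — status part-time ✓; service 296 days ≥ 9 months (≈270 days) ✓; age 46 ≥ 21 ✓ → eligible.
Stock Purchase Plan — status part-time ✗ (requires full-time or seasonal) → not eligible.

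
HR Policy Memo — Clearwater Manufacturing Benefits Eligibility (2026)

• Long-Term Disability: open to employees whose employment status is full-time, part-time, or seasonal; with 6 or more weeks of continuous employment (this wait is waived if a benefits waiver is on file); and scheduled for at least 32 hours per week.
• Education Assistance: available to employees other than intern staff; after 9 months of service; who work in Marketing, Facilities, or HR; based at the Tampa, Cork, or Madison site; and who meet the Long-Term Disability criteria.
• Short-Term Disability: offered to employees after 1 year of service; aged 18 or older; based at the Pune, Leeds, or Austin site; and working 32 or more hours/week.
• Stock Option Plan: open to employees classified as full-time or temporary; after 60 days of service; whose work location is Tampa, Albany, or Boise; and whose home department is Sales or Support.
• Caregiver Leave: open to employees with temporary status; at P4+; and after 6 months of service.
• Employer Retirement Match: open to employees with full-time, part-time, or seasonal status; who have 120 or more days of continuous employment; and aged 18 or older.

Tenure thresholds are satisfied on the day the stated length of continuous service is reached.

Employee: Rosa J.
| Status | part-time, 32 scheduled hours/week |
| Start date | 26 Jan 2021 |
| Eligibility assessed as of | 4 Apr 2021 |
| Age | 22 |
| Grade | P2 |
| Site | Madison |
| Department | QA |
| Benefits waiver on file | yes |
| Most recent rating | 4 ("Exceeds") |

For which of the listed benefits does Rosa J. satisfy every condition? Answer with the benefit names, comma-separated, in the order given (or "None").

Long-Term Disability

Service from 26 Jan 2021 to 4 Apr 2021: 68 days.
Long-Term Disability — status part-time ✓; benefits waiver on file ✓; 32 hrs/wk ≥ 32 ✓ → eligible.
Education Assistance — status part-time ✓ (not excluded); service 68 days < 9 months (≈270 days) ✗ → not eligible.
Short-Term Disability — service 68 days < 1 year (≈365 days) ✗ → not eligible.
Stock Option Plan — status part-time ✗ (requires full-time or temporary) → not eligible.
Caregiver Leave — status part-time ✗ (requires temporary) → not eligible.
Employer Retirement Match — status part-time ✓; service 68 days < 120 days ✗ → not eligible.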